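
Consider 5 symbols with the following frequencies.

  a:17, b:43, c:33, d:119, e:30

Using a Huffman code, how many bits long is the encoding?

488

Merge the two smallest weights repeatedly:
combine a(17), e(30) → 47
combine c(33), b(43) → 76
combine 47, 76 → 123
combine d(119), 123 → 242
Total encoded bits = sum of merged weights = 47 + 76 + 123 + 242 = 488.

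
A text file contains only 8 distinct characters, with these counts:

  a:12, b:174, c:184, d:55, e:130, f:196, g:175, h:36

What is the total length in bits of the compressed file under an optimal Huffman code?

Build the Huffman tree bottom-up:
merge a(12) and h(36): 48
merge 48 and d(55): 103
merge 103 and e(130): 233
merge b(174) and g(175): 349
merge c(184) and f(196): 380
merge 233 and 349: 582
merge 380 and 582: 962
Each symbol's bit-cost is frequency × depth; summing gives 2657 bits (equivalently 48 + 103 + 233 + 349 + 380 + 582 + 962).

2657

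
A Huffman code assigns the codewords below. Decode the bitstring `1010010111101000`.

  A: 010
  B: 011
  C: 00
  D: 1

Read left to right; each codeword is recognised as soon as it completes (prefix code):
  1→D | 010→A | 010→A | 1→D | 1→D | 1→D | 1→D | 010→A | 00→C
Decoded message: DAADDDDAC

DAADDDDAC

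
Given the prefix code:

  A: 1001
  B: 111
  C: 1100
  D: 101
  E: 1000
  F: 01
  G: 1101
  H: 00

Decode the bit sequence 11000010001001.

CHEA

Read left to right; each codeword is recognised as soon as it completes (prefix code):
  1100→C | 00→H | 1000→E | 1001→A
Decoded message: CHEA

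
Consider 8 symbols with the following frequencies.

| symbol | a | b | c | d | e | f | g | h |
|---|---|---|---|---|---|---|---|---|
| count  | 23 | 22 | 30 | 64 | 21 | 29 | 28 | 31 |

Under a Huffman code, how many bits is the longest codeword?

Merge the two lowest-weight nodes at each step:
e(21) + b(22) → 43
a(23) + g(28) → 51
f(29) + c(30) → 59
h(31) + 43 → 74
51 + 59 → 110
d(64) + 74 → 138
110 + 138 → 248
The first pair merged (e, b) ends up deepest, at depth 4.

4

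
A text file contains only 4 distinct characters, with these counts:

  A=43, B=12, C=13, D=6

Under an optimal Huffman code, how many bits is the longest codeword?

3

Merge the two lowest-weight nodes at each step:
combine D(6), B(12) → 18
combine C(13), 18 → 31
combine 31, A(43) → 74
The rarest symbols sit at the bottom; the longest codeword is 3 bits.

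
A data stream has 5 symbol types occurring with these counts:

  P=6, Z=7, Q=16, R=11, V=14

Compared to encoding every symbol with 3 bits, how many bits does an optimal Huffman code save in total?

41

Fixed-length: 3 bits × 54 symbols = 162 bits.
Huffman merges:
P(6) + Z(7) → 13
R(11) + 13 → 24
V(14) + Q(16) → 30
24 + 30 → 54
Huffman total = 13 + 24 + 30 + 54 = 121 bits.
Saving = 162 − 121 = 41 bits.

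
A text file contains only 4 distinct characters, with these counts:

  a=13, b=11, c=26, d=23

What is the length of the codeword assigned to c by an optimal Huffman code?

1

Huffman merges, smallest pair first:
merge b(11) and a(13): 24
merge d(23) and 24: 47
merge c(26) and 47: 73
c is merged only at the final step, so code length = 1.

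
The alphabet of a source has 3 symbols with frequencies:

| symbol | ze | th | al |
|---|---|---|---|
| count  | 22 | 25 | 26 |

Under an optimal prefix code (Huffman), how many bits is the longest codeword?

Merge the two lowest-weight nodes at each step:
merge ze(22) and th(25): 47
merge al(26) and 47: 73
The first pair merged (ze, th) ends up deepest, at depth 2.

2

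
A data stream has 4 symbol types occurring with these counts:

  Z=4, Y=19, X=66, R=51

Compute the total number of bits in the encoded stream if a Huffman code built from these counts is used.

237

Build the Huffman tree bottom-up:
combine Z(4), Y(19) → 23
combine 23, R(51) → 74
combine X(66), 74 → 140
Each symbol's bit-cost is frequency × depth; summing gives 237 bits (equivalently 23 + 74 + 140).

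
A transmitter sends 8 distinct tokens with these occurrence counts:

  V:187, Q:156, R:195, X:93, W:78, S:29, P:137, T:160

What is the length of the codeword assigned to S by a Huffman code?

4

Repeatedly merge the two smallest:
S(29) + W(78) → 107
X(93) + 107 → 200
P(137) + Q(156) → 293
T(160) + V(187) → 347
R(195) + 200 → 395
293 + 347 → 640
395 + 640 → 1035
S's leaf is at depth 4, giving a 4-bit codeword.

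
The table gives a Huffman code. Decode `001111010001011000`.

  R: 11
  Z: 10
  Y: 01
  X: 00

XRRYXYYZX

Read left to right; each codeword is recognised as soon as it completes (prefix code):
  00→X | 11→R | 11→R | 01→Y | 00→X | 01→Y | 01→Y | 10→Z | 00→X
Decoded message: XRRYXYYZX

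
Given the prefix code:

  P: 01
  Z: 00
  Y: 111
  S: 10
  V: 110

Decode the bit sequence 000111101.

Read left to right; each codeword is recognised as soon as it completes (prefix code):
  00→Z | 01→P | 111→Y | 01→P
Decoded message: ZPYP

ZPYP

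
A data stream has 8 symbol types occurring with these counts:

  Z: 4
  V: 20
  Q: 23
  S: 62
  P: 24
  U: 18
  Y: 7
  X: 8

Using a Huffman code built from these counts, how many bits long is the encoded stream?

Merge the two smallest weights repeatedly:
Z(4) + Y(7) → 11
X(8) + 11 → 19
U(18) + 19 → 37
V(20) + Q(23) → 43
P(24) + 37 → 61
43 + 61 → 104
S(62) + 104 → 166
Total encoded bits = sum of merged weights = 11 + 19 + 37 + 43 + 61 + 104 + 166 = 441.

441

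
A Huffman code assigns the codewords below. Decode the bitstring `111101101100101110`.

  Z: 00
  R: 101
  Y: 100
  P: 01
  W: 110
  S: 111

SRRYRW

Read left to right; each codeword is recognised as soon as it completes (prefix code):
  111→S | 101→R | 101→R | 100→Y | 101→R | 110→W
Decoded message: SRRYRW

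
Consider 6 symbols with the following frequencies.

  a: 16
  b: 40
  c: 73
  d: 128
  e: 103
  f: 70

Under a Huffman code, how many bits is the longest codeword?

4

Merge the two lowest-weight nodes at each step:
a(16) + b(40) → 56
56 + f(70) → 126
c(73) + e(103) → 176
126 + d(128) → 254
176 + 254 → 430
The rarest symbols sit at the bottom; the longest codeword is 4 bits.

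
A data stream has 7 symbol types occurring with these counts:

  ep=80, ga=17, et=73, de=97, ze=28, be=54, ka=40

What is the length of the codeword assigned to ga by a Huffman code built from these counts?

Huffman merges, smallest pair first:
ga(17) + ze(28) → 45
ka(40) + 45 → 85
be(54) + et(73) → 127
ep(80) + 85 → 165
de(97) + 127 → 224
165 + 224 → 389
ga's leaf is at depth 4, giving a 4-bit codeword.

4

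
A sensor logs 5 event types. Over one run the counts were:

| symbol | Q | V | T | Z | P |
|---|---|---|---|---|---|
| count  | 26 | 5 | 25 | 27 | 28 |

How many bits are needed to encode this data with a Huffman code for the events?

Greedily combine the two least-frequent nodes:
combine V(5), T(25) → 30
combine Q(26), Z(27) → 53
combine P(28), 30 → 58
combine 53, 58 → 111
Each symbol's bit-cost is frequency × depth; summing gives 252 bits (equivalently 30 + 53 + 58 + 111).

252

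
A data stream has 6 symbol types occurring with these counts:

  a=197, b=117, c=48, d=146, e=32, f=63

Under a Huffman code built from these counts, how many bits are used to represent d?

2

Repeatedly merge the two smallest:
merge e(32) and c(48): 80
merge f(63) and 80: 143
merge b(117) and 143: 260
merge d(146) and a(197): 343
merge 260 and 343: 603
d's leaf is at depth 2, giving a 2-bit codeword.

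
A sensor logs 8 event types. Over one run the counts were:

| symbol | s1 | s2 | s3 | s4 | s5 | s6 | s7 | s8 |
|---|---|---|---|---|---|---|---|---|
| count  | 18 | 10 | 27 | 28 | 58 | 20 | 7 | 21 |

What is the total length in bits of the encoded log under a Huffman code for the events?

Build the Huffman tree bottom-up:
merge s7(7) and s2(10): 17
merge 17 and s1(18): 35
merge s6(20) and s8(21): 41
merge s3(27) and s4(28): 55
merge 35 and 41: 76
merge 55 and s5(58): 113
merge 76 and 113: 189
Each symbol's bit-cost is frequency × depth; summing gives 526 bits (equivalently 17 + 35 + 41 + 55 + 76 + 113 + 189).

526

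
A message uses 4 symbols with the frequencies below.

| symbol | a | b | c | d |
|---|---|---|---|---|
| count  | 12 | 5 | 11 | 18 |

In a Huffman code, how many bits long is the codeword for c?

Repeatedly merge the two smallest:
merge b(5) and c(11): 16
merge a(12) and 16: 28
merge d(18) and 28: 46
c's leaf is at depth 3, giving a 3-bit codeword.

3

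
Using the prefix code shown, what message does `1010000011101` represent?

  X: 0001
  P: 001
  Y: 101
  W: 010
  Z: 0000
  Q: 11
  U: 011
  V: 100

YZUY

Read left to right; each codeword is recognised as soon as it completes (prefix code):
  101→Y | 0000→Z | 011→U | 101→Y
Decoded message: YZUY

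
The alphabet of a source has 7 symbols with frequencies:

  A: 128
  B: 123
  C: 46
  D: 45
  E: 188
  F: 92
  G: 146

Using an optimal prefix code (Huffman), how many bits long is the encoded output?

Greedily combine the two least-frequent nodes:
D(45) + C(46) → 91
91 + F(92) → 183
B(123) + A(128) → 251
G(146) + 183 → 329
E(188) + 251 → 439
329 + 439 → 768
Total encoded bits = sum of merged weights = 91 + 183 + 251 + 329 + 439 + 768 = 2061.

2061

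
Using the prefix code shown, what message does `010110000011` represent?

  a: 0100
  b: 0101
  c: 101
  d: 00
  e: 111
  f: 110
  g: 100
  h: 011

bgdh

Read left to right; each codeword is recognised as soon as it completes (prefix code):
  0101→b | 100→g | 00→d | 011→h
Decoded message: bgdh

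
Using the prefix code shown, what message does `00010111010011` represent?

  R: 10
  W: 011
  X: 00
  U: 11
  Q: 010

XQURRW

Read left to right; each codeword is recognised as soon as it completes (prefix code):
  00→X | 010→Q | 11→U | 10→R | 10→R | 011→W
Decoded message: XQURRW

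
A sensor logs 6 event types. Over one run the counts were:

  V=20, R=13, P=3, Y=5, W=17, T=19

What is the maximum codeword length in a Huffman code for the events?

4

Merge the two lowest-weight nodes at each step:
P(3) + Y(5) → 8
8 + R(13) → 21
W(17) + T(19) → 36
V(20) + 21 → 41
36 + 41 → 77
The rarest symbols sit at the bottom; the longest codeword is 4 bits.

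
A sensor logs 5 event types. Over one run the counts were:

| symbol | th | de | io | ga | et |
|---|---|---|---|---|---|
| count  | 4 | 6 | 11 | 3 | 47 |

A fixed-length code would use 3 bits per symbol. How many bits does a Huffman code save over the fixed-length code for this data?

98

Fixed-length: 3 bits × 71 symbols = 213 bits.
Huffman merges:
merge ga(3) and th(4): 7
merge de(6) and 7: 13
merge io(11) and 13: 24
merge 24 and et(47): 71
Huffman total = 7 + 13 + 24 + 71 = 115 bits.
Saving = 213 − 115 = 98 bits.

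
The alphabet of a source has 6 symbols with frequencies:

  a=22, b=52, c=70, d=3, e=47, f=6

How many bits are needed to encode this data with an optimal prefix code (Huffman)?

440

Build the Huffman tree bottom-up:
d(3) + f(6) → 9
9 + a(22) → 31
31 + e(47) → 78
b(52) + c(70) → 122
78 + 122 → 200
Total encoded bits = sum of merged weights = 9 + 31 + 78 + 122 + 200 = 440.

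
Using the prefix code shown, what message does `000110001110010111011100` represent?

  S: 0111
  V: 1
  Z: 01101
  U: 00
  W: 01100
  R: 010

Read left to right; each codeword is recognised as soon as it completes (prefix code):
  00→U | 01100→W | 0111→S | 00→U | 1→V | 0111→S | 0111→S | 00→U
Decoded message: UWSUVSSU

UWSUVSSU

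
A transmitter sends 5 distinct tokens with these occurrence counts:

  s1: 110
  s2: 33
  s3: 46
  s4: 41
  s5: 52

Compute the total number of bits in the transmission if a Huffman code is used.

626

Merge the two smallest weights repeatedly:
s2(33) + s4(41) → 74
s3(46) + s5(52) → 98
74 + 98 → 172
s1(110) + 172 → 282
Total encoded bits = sum of merged weights = 74 + 98 + 172 + 282 = 626.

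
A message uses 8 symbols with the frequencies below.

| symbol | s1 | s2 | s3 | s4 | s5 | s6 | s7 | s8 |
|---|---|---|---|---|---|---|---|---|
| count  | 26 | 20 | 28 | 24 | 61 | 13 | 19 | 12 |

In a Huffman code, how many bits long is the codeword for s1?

3

Repeatedly merge the two smallest:
merge s8(12) and s6(13): 25
merge s7(19) and s2(20): 39
merge s4(24) and 25: 49
merge s1(26) and s3(28): 54
merge 39 and 49: 88
merge 54 and s5(61): 115
merge 88 and 115: 203
s1's leaf is at depth 3, giving a 3-bit codeword.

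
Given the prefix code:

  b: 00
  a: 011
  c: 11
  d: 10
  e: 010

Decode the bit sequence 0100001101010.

Read left to right; each codeword is recognised as soon as it completes (prefix code):
  010→e | 00→b | 011→a | 010→e | 10→d
Decoded message: ebaed

ebaed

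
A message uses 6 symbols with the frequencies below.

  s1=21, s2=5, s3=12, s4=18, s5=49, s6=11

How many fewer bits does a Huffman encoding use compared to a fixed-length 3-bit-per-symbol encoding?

82

Fixed-length: 3 bits × 116 symbols = 348 bits.
Huffman merges:
s2(5) + s6(11) → 16
s3(12) + 16 → 28
s4(18) + s1(21) → 39
28 + 39 → 67
s5(49) + 67 → 116
Huffman total = 16 + 28 + 39 + 67 + 116 = 266 bits.
Saving = 348 − 266 = 82 bits.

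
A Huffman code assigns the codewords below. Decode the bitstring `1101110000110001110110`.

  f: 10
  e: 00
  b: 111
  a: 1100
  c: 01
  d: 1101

Read left to right; each codeword is recognised as soon as it completes (prefix code):
  1101→d | 1100→a | 00→e | 1100→a | 01→c | 1101→d | 10→f
Decoded message: daeacdf

daeacdf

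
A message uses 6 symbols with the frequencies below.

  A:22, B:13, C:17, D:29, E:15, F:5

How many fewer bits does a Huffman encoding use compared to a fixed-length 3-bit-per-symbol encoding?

51

Fixed-length: 3 bits × 101 symbols = 303 bits.
Huffman merges:
F(5) + B(13) → 18
E(15) + C(17) → 32
18 + A(22) → 40
D(29) + 32 → 61
40 + 61 → 101
Huffman total = 18 + 32 + 40 + 61 + 101 = 252 bits.
Saving = 303 − 252 = 51 bits.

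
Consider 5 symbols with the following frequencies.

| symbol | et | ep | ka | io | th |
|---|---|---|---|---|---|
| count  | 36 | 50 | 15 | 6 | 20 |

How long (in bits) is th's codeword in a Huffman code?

Build the tree from the bottom:
io(6) + ka(15) → 21
th(20) + 21 → 41
et(36) + 41 → 77
ep(50) + 77 → 127
th sits 3 levels below the root, so its codeword is 3 bits.

3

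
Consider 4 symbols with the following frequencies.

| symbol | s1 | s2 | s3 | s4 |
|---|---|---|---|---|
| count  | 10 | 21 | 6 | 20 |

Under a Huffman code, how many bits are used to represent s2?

1

Repeatedly merge the two smallest:
combine s3(6), s1(10) → 16
combine 16, s4(20) → 36
combine s2(21), 36 → 57
s2 is a child of the root — depth 1, so its codeword is a single bit.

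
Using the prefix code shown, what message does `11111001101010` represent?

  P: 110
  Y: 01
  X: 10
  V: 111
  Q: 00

Read left to right; each codeword is recognised as soon as it completes (prefix code):
  111→V | 110→P | 01→Y | 10→X | 10→X | 10→X
Decoded message: VPYXXX

VPYXXX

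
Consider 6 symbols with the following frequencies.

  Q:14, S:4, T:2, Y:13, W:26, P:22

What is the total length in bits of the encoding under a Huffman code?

Greedily combine the two least-frequent nodes:
combine T(2), S(4) → 6
combine 6, Y(13) → 19
combine Q(14), 19 → 33
combine P(22), W(26) → 48
combine 33, 48 → 81
The encoded length is the sum of every internal node's weight: 6 + 19 + 33 + 48 + 81 = 187 bits.

187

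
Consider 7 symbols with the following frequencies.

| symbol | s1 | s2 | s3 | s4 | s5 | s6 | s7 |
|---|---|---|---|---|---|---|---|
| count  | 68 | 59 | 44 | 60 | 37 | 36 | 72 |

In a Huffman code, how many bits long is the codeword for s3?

3

Build the tree from the bottom:
s6(36) + s5(37) → 73
s3(44) + s2(59) → 103
s4(60) + s1(68) → 128
s7(72) + 73 → 145
103 + 128 → 231
145 + 231 → 376
s3 sits 3 levels below the root, so its codeword is 3 bits.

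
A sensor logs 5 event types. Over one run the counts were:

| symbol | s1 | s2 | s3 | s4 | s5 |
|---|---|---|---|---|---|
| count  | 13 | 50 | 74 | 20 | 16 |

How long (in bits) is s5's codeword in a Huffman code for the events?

Repeatedly merge the two smallest:
combine s1(13), s5(16) → 29
combine s4(20), 29 → 49
combine 49, s2(50) → 99
combine s3(74), 99 → 173
s5 sits 4 levels below the root, so its codeword is 4 bits.

4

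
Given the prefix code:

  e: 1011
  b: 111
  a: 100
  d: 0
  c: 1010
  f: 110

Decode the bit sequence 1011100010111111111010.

eadebbc

Read left to right; each codeword is recognised as soon as it completes (prefix code):
  1011→e | 100→a | 0→d | 1011→e | 111→b | 111→b | 1010→c
Decoded message: eadebbc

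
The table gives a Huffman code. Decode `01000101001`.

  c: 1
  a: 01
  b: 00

abaabc

Read left to right; each codeword is recognised as soon as it completes (prefix code):
  01→a | 00→b | 01→a | 01→a | 00→b | 1→c
Decoded message: abaabc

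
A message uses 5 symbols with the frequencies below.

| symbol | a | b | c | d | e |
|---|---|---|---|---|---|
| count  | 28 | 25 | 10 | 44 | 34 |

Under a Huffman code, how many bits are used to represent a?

Repeatedly merge the two smallest:
combine c(10), b(25) → 35
combine a(28), e(34) → 62
combine 35, d(44) → 79
combine 62, 79 → 141
The subtree containing a is merged 2 times, so code length = 2.

2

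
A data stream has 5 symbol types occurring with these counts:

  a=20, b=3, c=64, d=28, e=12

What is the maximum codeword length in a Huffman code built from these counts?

4

Merge the two lowest-weight nodes at each step:
combine b(3), e(12) → 15
combine 15, a(20) → 35
combine d(28), 35 → 63
combine 63, c(64) → 127
The first pair merged (b, e) ends up deepest, at depth 4.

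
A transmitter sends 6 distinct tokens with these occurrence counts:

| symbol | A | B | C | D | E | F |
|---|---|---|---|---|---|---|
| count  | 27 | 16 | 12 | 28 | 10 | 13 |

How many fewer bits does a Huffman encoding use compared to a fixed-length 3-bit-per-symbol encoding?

55

Fixed-length: 3 bits × 106 symbols = 318 bits.
Huffman merges:
merge E(10) and C(12): 22
merge F(13) and B(16): 29
merge 22 and A(27): 49
merge D(28) and 29: 57
merge 49 and 57: 106
Huffman total = 22 + 29 + 49 + 57 + 106 = 263 bits.
Saving = 318 − 263 = 55 bits.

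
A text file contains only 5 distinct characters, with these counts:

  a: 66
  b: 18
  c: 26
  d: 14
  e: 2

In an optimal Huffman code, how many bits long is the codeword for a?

Huffman merges, smallest pair first:
merge e(2) and d(14): 16
merge 16 and b(18): 34
merge c(26) and 34: 60
merge 60 and a(66): 126
a is a child of the root — depth 1, so its codeword is a single bit.

1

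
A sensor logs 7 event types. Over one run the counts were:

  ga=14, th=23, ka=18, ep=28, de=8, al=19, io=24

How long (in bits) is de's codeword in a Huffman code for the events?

Build the tree from the bottom:
combine de(8), ga(14) → 22
combine ka(18), al(19) → 37
combine 22, th(23) → 45
combine io(24), ep(28) → 52
combine 37, 45 → 82
combine 52, 82 → 134
de's leaf is at depth 4, giving a 4-bit codeword.

4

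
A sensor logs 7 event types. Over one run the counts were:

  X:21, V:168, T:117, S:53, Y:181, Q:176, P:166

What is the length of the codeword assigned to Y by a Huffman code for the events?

Build the tree from the bottom:
X(21) + S(53) → 74
74 + T(117) → 191
P(166) + V(168) → 334
Q(176) + Y(181) → 357
191 + 334 → 525
357 + 525 → 882
Y's leaf is at depth 2, giving a 2-bit codeword.

2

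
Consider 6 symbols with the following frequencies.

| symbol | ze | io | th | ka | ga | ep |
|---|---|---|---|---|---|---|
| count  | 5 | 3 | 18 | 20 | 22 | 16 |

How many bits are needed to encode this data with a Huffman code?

200

Merge the two smallest weights repeatedly:
io(3) + ze(5) → 8
8 + ep(16) → 24
th(18) + ka(20) → 38
ga(22) + 24 → 46
38 + 46 → 84
The encoded length is the sum of every internal node's weight: 8 + 24 + 38 + 46 + 84 = 200 bits.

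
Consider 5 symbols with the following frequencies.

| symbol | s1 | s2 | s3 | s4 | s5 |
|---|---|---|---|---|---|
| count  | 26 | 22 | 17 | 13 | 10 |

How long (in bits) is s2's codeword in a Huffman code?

2

Build the tree from the bottom:
combine s5(10), s4(13) → 23
combine s3(17), s2(22) → 39
combine 23, s1(26) → 49
combine 39, 49 → 88
s2's leaf is at depth 2, giving a 2-bit codeword.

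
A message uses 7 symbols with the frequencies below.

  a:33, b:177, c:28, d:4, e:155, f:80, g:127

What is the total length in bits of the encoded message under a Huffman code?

Greedily combine the two least-frequent nodes:
d(4) + c(28) → 32
32 + a(33) → 65
65 + f(80) → 145
g(127) + 145 → 272
e(155) + b(177) → 332
272 + 332 → 604
The encoded length is the sum of every internal node's weight: 32 + 65 + 145 + 272 + 332 + 604 = 1450 bits.

1450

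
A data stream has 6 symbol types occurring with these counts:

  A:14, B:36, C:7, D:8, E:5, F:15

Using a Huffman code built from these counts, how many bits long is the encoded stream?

Greedily combine the two least-frequent nodes:
combine E(5), C(7) → 12
combine D(8), 12 → 20
combine A(14), F(15) → 29
combine 20, 29 → 49
combine B(36), 49 → 85
Each symbol's bit-cost is frequency × depth; summing gives 195 bits (equivalently 12 + 20 + 29 + 49 + 85).

195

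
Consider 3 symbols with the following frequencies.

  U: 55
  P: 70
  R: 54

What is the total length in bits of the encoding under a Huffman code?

288

Merge the two smallest weights repeatedly:
merge R(54) and U(55): 109
merge P(70) and 109: 179
Total encoded bits = sum of merged weights = 109 + 179 = 288.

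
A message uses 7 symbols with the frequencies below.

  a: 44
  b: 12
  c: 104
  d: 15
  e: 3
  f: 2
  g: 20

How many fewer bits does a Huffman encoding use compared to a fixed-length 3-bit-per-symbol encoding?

198

Fixed-length: 3 bits × 200 symbols = 600 bits.
Huffman merges:
combine f(2), e(3) → 5
combine 5, b(12) → 17
combine d(15), 17 → 32
combine g(20), 32 → 52
combine a(44), 52 → 96
combine 96, c(104) → 200
Huffman total = 5 + 17 + 32 + 52 + 96 + 200 = 402 bits.
Saving = 600 − 402 = 198 bits.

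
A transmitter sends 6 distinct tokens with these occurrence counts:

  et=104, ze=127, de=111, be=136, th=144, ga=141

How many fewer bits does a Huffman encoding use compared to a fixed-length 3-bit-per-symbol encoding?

Fixed-length: 3 bits × 763 symbols = 2289 bits.
Huffman merges:
merge et(104) and de(111): 215
merge ze(127) and be(136): 263
merge ga(141) and th(144): 285
merge 215 and 263: 478
merge 285 and 478: 763
Huffman total = 215 + 263 + 285 + 478 + 763 = 2004 bits.
Saving = 2289 − 2004 = 285 bits.

285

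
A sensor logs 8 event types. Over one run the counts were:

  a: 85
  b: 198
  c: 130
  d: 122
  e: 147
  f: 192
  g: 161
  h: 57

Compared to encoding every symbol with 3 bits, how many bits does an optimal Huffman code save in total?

56

Fixed-length: 3 bits × 1092 symbols = 3276 bits.
Huffman merges:
combine h(57), a(85) → 142
combine d(122), c(130) → 252
combine 142, e(147) → 289
combine g(161), f(192) → 353
combine b(198), 252 → 450
combine 289, 353 → 642
combine 450, 642 → 1092
Huffman total = 142 + 252 + 289 + 353 + 450 + 642 + 1092 = 3220 bits.
Saving = 3276 − 3220 = 56 bits.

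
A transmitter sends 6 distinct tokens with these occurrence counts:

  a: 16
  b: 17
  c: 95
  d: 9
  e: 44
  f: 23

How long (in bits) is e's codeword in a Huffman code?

Build the tree from the bottom:
d(9) + a(16) → 25
b(17) + f(23) → 40
25 + 40 → 65
e(44) + 65 → 109
c(95) + 109 → 204
e sits 2 levels below the root, so its codeword is 2 bits.

2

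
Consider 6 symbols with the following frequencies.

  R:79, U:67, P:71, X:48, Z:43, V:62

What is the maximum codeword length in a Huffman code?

Merge the two lowest-weight nodes at each step:
Z(43) + X(48) → 91
V(62) + U(67) → 129
P(71) + R(79) → 150
91 + 129 → 220
150 + 220 → 370
The first pair merged (Z, X) ends up deepest, at depth 3.

3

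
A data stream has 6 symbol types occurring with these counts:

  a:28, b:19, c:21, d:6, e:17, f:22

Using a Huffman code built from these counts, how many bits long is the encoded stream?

289

Build the Huffman tree bottom-up:
d(6) + e(17) → 23
b(19) + c(21) → 40
f(22) + 23 → 45
a(28) + 40 → 68
45 + 68 → 113
Total encoded bits = sum of merged weights = 23 + 40 + 45 + 68 + 113 = 289.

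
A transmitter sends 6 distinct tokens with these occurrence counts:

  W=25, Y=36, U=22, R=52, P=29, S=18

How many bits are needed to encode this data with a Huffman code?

458

Greedily combine the two least-frequent nodes:
merge S(18) and U(22): 40
merge W(25) and P(29): 54
merge Y(36) and 40: 76
merge R(52) and 54: 106
merge 76 and 106: 182
The encoded length is the sum of every internal node's weight: 40 + 54 + 76 + 106 + 182 = 458 bits.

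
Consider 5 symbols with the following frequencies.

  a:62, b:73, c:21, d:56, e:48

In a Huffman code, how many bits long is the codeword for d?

2

Repeatedly merge the two smallest:
combine c(21), e(48) → 69
combine d(56), a(62) → 118
combine 69, b(73) → 142
combine 118, 142 → 260
d's leaf is at depth 2, giving a 2-bit codeword.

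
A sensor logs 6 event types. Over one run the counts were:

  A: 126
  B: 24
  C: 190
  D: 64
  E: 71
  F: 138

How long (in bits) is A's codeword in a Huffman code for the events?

2

Huffman merges, smallest pair first:
merge B(24) and D(64): 88
merge E(71) and 88: 159
merge A(126) and F(138): 264
merge 159 and C(190): 349
merge 264 and 349: 613
The subtree containing A is merged 2 times, so code length = 2.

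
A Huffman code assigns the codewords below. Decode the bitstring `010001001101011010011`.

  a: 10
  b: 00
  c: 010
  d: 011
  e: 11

cbadcecd

Read left to right; each codeword is recognised as soon as it completes (prefix code):
  010→c | 00→b | 10→a | 011→d | 010→c | 11→e | 010→c | 011→d
Decoded message: cbadcecd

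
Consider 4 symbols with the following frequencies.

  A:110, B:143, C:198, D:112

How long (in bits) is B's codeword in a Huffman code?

Repeatedly merge the two smallest:
combine A(110), D(112) → 222
combine B(143), C(198) → 341
combine 222, 341 → 563
B's leaf is at depth 2, giving a 2-bit codeword.

2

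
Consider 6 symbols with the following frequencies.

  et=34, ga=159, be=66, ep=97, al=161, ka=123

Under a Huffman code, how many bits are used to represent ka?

2

Repeatedly merge the two smallest:
combine et(34), be(66) → 100
combine ep(97), 100 → 197
combine ka(123), ga(159) → 282
combine al(161), 197 → 358
combine 282, 358 → 640
ka's leaf is at depth 2, giving a 2-bit codeword.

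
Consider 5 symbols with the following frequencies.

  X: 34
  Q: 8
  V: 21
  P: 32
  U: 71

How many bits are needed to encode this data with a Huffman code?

Build the Huffman tree bottom-up:
merge Q(8) and V(21): 29
merge 29 and P(32): 61
merge X(34) and 61: 95
merge U(71) and 95: 166
The encoded length is the sum of every internal node's weight: 29 + 61 + 95 + 166 = 351 bits.

351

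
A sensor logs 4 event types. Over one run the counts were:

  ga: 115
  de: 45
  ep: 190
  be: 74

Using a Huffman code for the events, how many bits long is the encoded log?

Build the Huffman tree bottom-up:
merge de(45) and be(74): 119
merge ga(115) and 119: 234
merge ep(190) and 234: 424
Total encoded bits = sum of merged weights = 119 + 234 + 424 = 777.

777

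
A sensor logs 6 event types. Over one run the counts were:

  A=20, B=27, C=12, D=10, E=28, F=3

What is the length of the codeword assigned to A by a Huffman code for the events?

2

Build the tree from the bottom:
merge F(3) and D(10): 13
merge C(12) and 13: 25
merge A(20) and 25: 45
merge B(27) and E(28): 55
merge 45 and 55: 100
A sits 2 levels below the root, so its codeword is 2 bits.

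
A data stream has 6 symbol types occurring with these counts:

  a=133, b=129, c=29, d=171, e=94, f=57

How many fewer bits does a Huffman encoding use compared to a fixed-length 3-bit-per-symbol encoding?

347

Fixed-length: 3 bits × 613 symbols = 1839 bits.
Huffman merges:
combine c(29), f(57) → 86
combine 86, e(94) → 180
combine b(129), a(133) → 262
combine d(171), 180 → 351
combine 262, 351 → 613
Huffman total = 86 + 180 + 262 + 351 + 613 = 1492 bits.
Saving = 1839 − 1492 = 347 bits.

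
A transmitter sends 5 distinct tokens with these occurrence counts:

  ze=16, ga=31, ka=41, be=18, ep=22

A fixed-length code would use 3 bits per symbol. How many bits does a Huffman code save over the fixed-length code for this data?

Fixed-length: 3 bits × 128 symbols = 384 bits.
Huffman merges:
combine ze(16), be(18) → 34
combine ep(22), ga(31) → 53
combine 34, ka(41) → 75
combine 53, 75 → 128
Huffman total = 34 + 53 + 75 + 128 = 290 bits.
Saving = 384 − 290 = 94 bits.

94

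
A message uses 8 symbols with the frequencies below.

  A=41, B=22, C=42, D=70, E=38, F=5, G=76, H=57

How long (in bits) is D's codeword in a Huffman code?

Huffman merges, smallest pair first:
merge F(5) and B(22): 27
merge 27 and E(38): 65
merge A(41) and C(42): 83
merge H(57) and 65: 122
merge D(70) and G(76): 146
merge 83 and 122: 205
merge 146 and 205: 351
D sits 2 levels below the root, so its codeword is 2 bits.

2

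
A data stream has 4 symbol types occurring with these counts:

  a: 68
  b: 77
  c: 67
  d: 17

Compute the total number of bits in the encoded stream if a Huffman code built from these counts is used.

Merge the two smallest weights repeatedly:
combine d(17), c(67) → 84
combine a(68), b(77) → 145
combine 84, 145 → 229
Total encoded bits = sum of merged weights = 84 + 145 + 229 = 458.

458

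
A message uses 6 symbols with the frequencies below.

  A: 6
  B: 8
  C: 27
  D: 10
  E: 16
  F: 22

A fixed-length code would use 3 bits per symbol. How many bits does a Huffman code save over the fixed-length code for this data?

Fixed-length: 3 bits × 89 symbols = 267 bits.
Huffman merges:
merge A(6) and B(8): 14
merge D(10) and 14: 24
merge E(16) and F(22): 38
merge 24 and C(27): 51
merge 38 and 51: 89
Huffman total = 14 + 24 + 38 + 51 + 89 = 216 bits.
Saving = 267 − 216 = 51 bits.

51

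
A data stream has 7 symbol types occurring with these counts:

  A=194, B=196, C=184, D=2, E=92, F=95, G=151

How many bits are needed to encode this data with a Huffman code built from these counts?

2446

Merge the two smallest weights repeatedly:
merge D(2) and E(92): 94
merge 94 and F(95): 189
merge G(151) and C(184): 335
merge 189 and A(194): 383
merge B(196) and 335: 531
merge 383 and 531: 914
Total encoded bits = sum of merged weights = 94 + 189 + 335 + 383 + 531 + 914 = 2446.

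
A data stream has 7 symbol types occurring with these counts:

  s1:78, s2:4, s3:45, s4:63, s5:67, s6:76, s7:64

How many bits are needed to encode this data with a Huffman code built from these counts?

Greedily combine the two least-frequent nodes:
merge s2(4) and s3(45): 49
merge 49 and s4(63): 112
merge s7(64) and s5(67): 131
merge s6(76) and s1(78): 154
merge 112 and 131: 243
merge 154 and 243: 397
Total encoded bits = sum of merged weights = 49 + 112 + 131 + 154 + 243 + 397 = 1086.

1086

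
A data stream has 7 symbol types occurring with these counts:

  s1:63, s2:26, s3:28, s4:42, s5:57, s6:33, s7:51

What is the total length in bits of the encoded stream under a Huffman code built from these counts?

Greedily combine the two least-frequent nodes:
combine s2(26), s3(28) → 54
combine s6(33), s4(42) → 75
combine s7(51), 54 → 105
combine s5(57), s1(63) → 120
combine 75, 105 → 180
combine 120, 180 → 300
Each symbol's bit-cost is frequency × depth; summing gives 834 bits (equivalently 54 + 75 + 105 + 120 + 180 + 300).

834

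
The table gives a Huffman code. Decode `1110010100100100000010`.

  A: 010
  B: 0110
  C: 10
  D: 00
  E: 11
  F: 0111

Read left to right; each codeword is recognised as soon as it completes (prefix code):
  11→E | 10→C | 010→A | 10→C | 010→A | 010→A | 00→D | 00→D | 010→A
Decoded message: ECACAADDA

ECACAADDA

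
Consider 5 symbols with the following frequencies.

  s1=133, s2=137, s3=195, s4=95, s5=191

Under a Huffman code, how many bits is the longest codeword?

Merge the two lowest-weight nodes at each step:
s4(95) + s1(133) → 228
s2(137) + s5(191) → 328
s3(195) + 228 → 423
328 + 423 → 751
The first pair merged (s4, s1) ends up deepest, at depth 3.

3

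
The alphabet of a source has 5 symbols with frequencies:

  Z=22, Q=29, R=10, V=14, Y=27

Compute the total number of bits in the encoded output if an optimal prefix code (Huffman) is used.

228

Build the Huffman tree bottom-up:
merge R(10) and V(14): 24
merge Z(22) and 24: 46
merge Y(27) and Q(29): 56
merge 46 and 56: 102
The encoded length is the sum of every internal node's weight: 24 + 46 + 56 + 102 = 228 bits.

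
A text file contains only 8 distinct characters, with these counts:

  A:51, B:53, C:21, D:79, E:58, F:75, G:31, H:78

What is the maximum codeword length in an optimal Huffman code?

4

Merge the two lowest-weight nodes at each step:
C(21) + G(31) → 52
A(51) + 52 → 103
B(53) + E(58) → 111
F(75) + H(78) → 153
D(79) + 103 → 182
111 + 153 → 264
182 + 264 → 446
The first pair merged (C, G) ends up deepest, at depth 4.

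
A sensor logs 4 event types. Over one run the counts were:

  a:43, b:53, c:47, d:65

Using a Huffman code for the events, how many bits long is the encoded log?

Build the Huffman tree bottom-up:
merge a(43) and c(47): 90
merge b(53) and d(65): 118
merge 90 and 118: 208
Each symbol's bit-cost is frequency × depth; summing gives 416 bits (equivalently 90 + 118 + 208).

416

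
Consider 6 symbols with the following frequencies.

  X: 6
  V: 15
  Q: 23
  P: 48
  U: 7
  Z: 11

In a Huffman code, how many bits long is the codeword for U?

Build the tree from the bottom:
merge X(6) and U(7): 13
merge Z(11) and 13: 24
merge V(15) and Q(23): 38
merge 24 and 38: 62
merge P(48) and 62: 110
U sits 4 levels below the root, so its codeword is 4 bits.

4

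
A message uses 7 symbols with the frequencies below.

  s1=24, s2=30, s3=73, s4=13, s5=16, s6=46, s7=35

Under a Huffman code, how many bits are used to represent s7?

Repeatedly merge the two smallest:
combine s4(13), s5(16) → 29
combine s1(24), 29 → 53
combine s2(30), s7(35) → 65
combine s6(46), 53 → 99
combine 65, s3(73) → 138
combine 99, 138 → 237
s7's leaf is at depth 3, giving a 3-bit codeword.

3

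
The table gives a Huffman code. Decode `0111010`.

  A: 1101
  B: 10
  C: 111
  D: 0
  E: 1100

DCDB

Read left to right; each codeword is recognised as soon as it completes (prefix code):
  0→D | 111→C | 0→D | 10→B
Decoded message: DCDB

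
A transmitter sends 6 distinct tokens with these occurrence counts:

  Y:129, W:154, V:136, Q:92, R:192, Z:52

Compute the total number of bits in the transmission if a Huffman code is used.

1919

Build the Huffman tree bottom-up:
merge Z(52) and Q(92): 144
merge Y(129) and V(136): 265
merge 144 and W(154): 298
merge R(192) and 265: 457
merge 298 and 457: 755
Total encoded bits = sum of merged weights = 144 + 265 + 298 + 457 + 755 = 1919.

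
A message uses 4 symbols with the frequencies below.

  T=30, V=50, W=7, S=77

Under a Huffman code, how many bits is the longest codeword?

Merge the two lowest-weight nodes at each step:
W(7) + T(30) → 37
37 + V(50) → 87
S(77) + 87 → 164
Maximum depth reached is 3.

3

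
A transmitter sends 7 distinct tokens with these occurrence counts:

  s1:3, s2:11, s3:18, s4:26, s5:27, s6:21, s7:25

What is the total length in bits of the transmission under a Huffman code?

Build the Huffman tree bottom-up:
merge s1(3) and s2(11): 14
merge 14 and s3(18): 32
merge s6(21) and s7(25): 46
merge s4(26) and s5(27): 53
merge 32 and 46: 78
merge 53 and 78: 131
Each symbol's bit-cost is frequency × depth; summing gives 354 bits (equivalently 14 + 32 + 46 + 53 + 78 + 131).

354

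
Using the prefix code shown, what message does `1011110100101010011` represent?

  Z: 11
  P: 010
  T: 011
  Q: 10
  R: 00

QZZPPQQT

Read left to right; each codeword is recognised as soon as it completes (prefix code):
  10→Q | 11→Z | 11→Z | 010→P | 010→P | 10→Q | 10→Q | 011→T
Decoded message: QZZPPQQT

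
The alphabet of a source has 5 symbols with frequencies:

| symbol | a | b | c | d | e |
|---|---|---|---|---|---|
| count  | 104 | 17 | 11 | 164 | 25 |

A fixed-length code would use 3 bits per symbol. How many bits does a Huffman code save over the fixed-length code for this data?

Fixed-length: 3 bits × 321 symbols = 963 bits.
Huffman merges:
merge c(11) and b(17): 28
merge e(25) and 28: 53
merge 53 and a(104): 157
merge 157 and d(164): 321
Huffman total = 28 + 53 + 157 + 321 = 559 bits.
Saving = 963 − 559 = 404 bits.

404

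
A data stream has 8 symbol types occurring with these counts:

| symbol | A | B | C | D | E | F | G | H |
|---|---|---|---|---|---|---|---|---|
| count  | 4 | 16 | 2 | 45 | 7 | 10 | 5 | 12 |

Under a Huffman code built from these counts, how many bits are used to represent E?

4

Huffman merges, smallest pair first:
combine C(2), A(4) → 6
combine G(5), 6 → 11
combine E(7), F(10) → 17
combine 11, H(12) → 23
combine B(16), 17 → 33
combine 23, 33 → 56
combine D(45), 56 → 101
E's leaf is at depth 4, giving a 4-bit codeword.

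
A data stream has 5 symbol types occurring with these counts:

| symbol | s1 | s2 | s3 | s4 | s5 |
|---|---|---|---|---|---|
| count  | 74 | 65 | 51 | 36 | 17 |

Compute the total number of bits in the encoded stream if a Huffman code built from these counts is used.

539

Merge the two smallest weights repeatedly:
merge s5(17) and s4(36): 53
merge s3(51) and 53: 104
merge s2(65) and s1(74): 139
merge 104 and 139: 243
Total encoded bits = sum of merged weights = 53 + 104 + 139 + 243 = 539.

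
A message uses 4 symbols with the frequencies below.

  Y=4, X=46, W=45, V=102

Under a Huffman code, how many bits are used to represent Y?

3

Repeatedly merge the two smallest:
merge Y(4) and W(45): 49
merge X(46) and 49: 95
merge 95 and V(102): 197
Y's leaf is at depth 3, giving a 3-bit codeword.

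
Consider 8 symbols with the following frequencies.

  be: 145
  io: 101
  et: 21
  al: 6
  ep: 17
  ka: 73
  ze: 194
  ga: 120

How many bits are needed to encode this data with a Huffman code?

1756

Merge the two smallest weights repeatedly:
combine al(6), ep(17) → 23
combine et(21), 23 → 44
combine 44, ka(73) → 117
combine io(101), 117 → 218
combine ga(120), be(145) → 265
combine ze(194), 218 → 412
combine 265, 412 → 677
The encoded length is the sum of every internal node's weight: 23 + 44 + 117 + 218 + 265 + 412 + 677 = 1756 bits.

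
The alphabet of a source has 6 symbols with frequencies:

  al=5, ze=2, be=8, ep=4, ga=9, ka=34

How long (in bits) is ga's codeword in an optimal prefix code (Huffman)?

3

Huffman merges, smallest pair first:
combine ze(2), ep(4) → 6
combine al(5), 6 → 11
combine be(8), ga(9) → 17
combine 11, 17 → 28
combine 28, ka(34) → 62
ga's leaf is at depth 3, giving a 3-bit codeword.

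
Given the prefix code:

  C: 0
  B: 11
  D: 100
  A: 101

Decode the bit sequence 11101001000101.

Read left to right; each codeword is recognised as soon as it completes (prefix code):
  11→B | 101→A | 0→C | 0→C | 100→D | 0→C | 101→A
Decoded message: BACCDCA

BACCDCA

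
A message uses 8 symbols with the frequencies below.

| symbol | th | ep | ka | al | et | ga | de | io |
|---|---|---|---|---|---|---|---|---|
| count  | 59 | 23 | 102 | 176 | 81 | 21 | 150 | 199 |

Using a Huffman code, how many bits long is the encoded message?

Greedily combine the two least-frequent nodes:
combine ga(21), ep(23) → 44
combine 44, th(59) → 103
combine et(81), ka(102) → 183
combine 103, de(150) → 253
combine al(176), 183 → 359
combine io(199), 253 → 452
combine 359, 452 → 811
Each symbol's bit-cost is frequency × depth; summing gives 2205 bits (equivalently 44 + 103 + 183 + 253 + 359 + 452 + 811).

2205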